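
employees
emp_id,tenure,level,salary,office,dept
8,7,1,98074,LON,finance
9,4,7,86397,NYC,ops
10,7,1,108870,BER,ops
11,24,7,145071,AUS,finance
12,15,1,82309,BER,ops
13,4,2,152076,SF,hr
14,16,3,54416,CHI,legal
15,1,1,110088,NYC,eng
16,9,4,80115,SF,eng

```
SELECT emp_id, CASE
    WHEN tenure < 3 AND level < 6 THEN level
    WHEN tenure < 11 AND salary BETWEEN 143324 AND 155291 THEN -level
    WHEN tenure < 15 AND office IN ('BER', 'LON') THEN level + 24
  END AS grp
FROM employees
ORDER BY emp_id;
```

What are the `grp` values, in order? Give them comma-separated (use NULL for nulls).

25, NULL, 25, NULL, NULL, -2, NULL, 1, NULL

emp_id=8: tenure < 15 AND office IN ('BER', 'LON') → 25
emp_id=9: (no match → NULL) → NULL
emp_id=10: tenure < 15 AND office IN ('BER', 'LON') → 25
emp_id=11: (no match → NULL) → NULL
emp_id=12: (no match → NULL) → NULL
emp_id=13: tenure < 11 AND salary BETWEEN 143324 AND 155291 → -2
emp_id=14: (no match → NULL) → NULL
emp_id=15: tenure < 3 AND level < 6 → 1
emp_id=16: (no match → NULL) → NULL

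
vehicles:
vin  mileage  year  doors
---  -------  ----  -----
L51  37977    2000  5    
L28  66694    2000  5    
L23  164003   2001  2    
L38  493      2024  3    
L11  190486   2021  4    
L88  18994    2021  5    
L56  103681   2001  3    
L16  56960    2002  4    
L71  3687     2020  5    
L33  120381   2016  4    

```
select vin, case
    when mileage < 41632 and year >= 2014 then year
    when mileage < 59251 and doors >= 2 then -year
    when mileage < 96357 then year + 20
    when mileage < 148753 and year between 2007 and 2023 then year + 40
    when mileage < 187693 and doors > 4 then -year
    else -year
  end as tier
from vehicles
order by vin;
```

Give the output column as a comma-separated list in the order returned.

vin=L11: ELSE → -2021
vin=L16: mileage < 59251 and doors >= 2 → -2002
vin=L23: ELSE → -2001
vin=L28: mileage < 96357 → 2020
vin=L33: mileage < 148753 and year between 2007 and 2023 → 2056
vin=L38: mileage < 41632 and year >= 2014 → 2024
vin=L51: mileage < 59251 and doors >= 2 → -2000
vin=L56: ELSE → -2001
vin=L71: mileage < 41632 and year >= 2014 → 2020
vin=L88: mileage < 41632 and year >= 2014 → 2021

-2021, -2002, -2001, 2020, 2056, 2024, -2000, -2001, 2020, 2021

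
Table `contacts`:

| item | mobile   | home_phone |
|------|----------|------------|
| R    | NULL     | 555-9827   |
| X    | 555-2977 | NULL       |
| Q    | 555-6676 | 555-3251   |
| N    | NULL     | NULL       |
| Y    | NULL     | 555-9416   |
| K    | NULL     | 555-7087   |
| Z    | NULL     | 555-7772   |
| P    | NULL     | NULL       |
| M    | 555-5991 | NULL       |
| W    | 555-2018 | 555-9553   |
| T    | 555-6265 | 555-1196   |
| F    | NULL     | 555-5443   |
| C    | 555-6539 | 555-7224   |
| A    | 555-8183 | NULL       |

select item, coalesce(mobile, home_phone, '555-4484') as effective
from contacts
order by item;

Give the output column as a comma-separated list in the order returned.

item=A: mobile=555-8183 → 555-8183
item=C: mobile=555-6539 → 555-6539
item=F: mobile=NULL, home_phone=555-5443 → 555-5443
item=K: mobile=NULL, home_phone=555-7087 → 555-7087
item=M: mobile=555-5991 → 555-5991
item=N: mobile=NULL, home_phone=NULL, → literal 555-4484 → 555-4484
item=P: mobile=NULL, home_phone=NULL, → literal 555-4484 → 555-4484
item=Q: mobile=555-6676 → 555-6676
item=R: mobile=NULL, home_phone=555-9827 → 555-9827
item=T: mobile=555-6265 → 555-6265
item=W: mobile=555-2018 → 555-2018
item=X: mobile=555-2977 → 555-2977
item=Y: mobile=NULL, home_phone=555-9416 → 555-9416
item=Z: mobile=NULL, home_phone=555-7772 → 555-7772

555-8183, 555-6539, 555-5443, 555-7087, 555-5991, 555-4484, 555-4484, 555-6676, 555-9827, 555-6265, 555-2018, 555-2977, 555-9416, 555-7772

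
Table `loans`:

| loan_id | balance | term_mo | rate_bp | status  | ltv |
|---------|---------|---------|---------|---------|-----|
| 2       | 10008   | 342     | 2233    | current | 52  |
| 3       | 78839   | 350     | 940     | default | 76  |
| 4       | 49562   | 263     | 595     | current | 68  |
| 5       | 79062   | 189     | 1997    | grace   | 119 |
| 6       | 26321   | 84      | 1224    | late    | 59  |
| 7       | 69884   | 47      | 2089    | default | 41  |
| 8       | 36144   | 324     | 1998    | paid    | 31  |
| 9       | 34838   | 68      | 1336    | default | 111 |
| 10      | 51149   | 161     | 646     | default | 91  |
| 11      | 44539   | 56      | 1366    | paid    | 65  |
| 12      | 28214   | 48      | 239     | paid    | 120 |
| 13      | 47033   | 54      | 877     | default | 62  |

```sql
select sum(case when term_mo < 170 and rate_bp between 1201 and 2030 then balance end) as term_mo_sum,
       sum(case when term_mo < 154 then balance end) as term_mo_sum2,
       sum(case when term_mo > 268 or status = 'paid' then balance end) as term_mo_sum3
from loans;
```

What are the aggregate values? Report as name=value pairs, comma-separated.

[term_mo_sum: term_mo < 170 and rate_bp between 1201 and 2030]
loan_id=2: ✗
loan_id=3: ✗
loan_id=4: ✗
loan_id=5: ✗
loan_id=6: ✓ → 26321
loan_id=7: ✗
loan_id=8: ✗
loan_id=9: ✓ → 34838
loan_id=10: ✗
loan_id=11: ✓ → 44539
loan_id=12: ✗
loan_id=13: ✗
term_mo_sum = 26321 + 34838 + 44539 = 105698
—
[term_mo_sum2: term_mo < 154]
loan_id=2: ✗
loan_id=3: ✗
loan_id=4: ✗
loan_id=5: ✗
loan_id=6: ✓ → 26321
loan_id=7: ✓ → 69884
loan_id=8: ✗
loan_id=9: ✓ → 34838
loan_id=10: ✗
loan_id=11: ✓ → 44539
loan_id=12: ✓ → 28214
loan_id=13: ✓ → 47033
term_mo_sum2 = 26321 + 69884 + 34838 + 44539 + 28214 + 47033 = 250829
—
[term_mo_sum3: term_mo > 268 or status = 'paid']
loan_id=2: ✓ → 10008
loan_id=3: ✓ → 78839
loan_id=4: ✗
loan_id=5: ✗
loan_id=6: ✗
loan_id=7: ✗
loan_id=8: ✓ → 36144
loan_id=9: ✗
loan_id=10: ✗
loan_id=11: ✓ → 44539
loan_id=12: ✓ → 28214
loan_id=13: ✗
term_mo_sum3 = 10008 + 78839 + 36144 + 44539 + 28214 = 197744

term_mo_sum=105698, term_mo_sum2=250829, term_mo_sum3=197744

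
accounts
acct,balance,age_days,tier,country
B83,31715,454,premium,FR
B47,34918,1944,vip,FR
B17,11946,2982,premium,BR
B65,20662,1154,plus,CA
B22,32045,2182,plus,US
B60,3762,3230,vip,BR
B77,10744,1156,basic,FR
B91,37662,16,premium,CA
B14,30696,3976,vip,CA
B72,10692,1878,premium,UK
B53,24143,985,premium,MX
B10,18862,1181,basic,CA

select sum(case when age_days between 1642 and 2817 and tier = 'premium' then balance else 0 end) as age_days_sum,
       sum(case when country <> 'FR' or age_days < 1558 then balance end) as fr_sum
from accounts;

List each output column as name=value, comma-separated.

age_days_sum=10692, fr_sum=232929

[age_days_sum: age_days between 1642 and 2817 and tier = 'premium']
acct=B83: ✗
acct=B47: ✗
acct=B17: ✗
acct=B65: ✗
acct=B22: ✗
acct=B60: ✗
acct=B77: ✗
acct=B91: ✗
acct=B14: ✗
acct=B72: ✓ → 10692
acct=B53: ✗
acct=B10: ✗
age_days_sum = 10692
—
[fr_sum: country <> 'FR' or age_days < 1558]
acct=B83: ✓ → 31715
acct=B47: ✗
acct=B17: ✓ → 11946
acct=B65: ✓ → 20662
acct=B22: ✓ → 32045
acct=B60: ✓ → 3762
acct=B77: ✓ → 10744
acct=B91: ✓ → 37662
acct=B14: ✓ → 30696
acct=B72: ✓ → 10692
acct=B53: ✓ → 24143
acct=B10: ✓ → 18862
fr_sum = 31715 + 11946 + 20662 + 32045 + 3762 + 10744 + 37662 + 30696 + 10692 + 24143 + 18862 = 232929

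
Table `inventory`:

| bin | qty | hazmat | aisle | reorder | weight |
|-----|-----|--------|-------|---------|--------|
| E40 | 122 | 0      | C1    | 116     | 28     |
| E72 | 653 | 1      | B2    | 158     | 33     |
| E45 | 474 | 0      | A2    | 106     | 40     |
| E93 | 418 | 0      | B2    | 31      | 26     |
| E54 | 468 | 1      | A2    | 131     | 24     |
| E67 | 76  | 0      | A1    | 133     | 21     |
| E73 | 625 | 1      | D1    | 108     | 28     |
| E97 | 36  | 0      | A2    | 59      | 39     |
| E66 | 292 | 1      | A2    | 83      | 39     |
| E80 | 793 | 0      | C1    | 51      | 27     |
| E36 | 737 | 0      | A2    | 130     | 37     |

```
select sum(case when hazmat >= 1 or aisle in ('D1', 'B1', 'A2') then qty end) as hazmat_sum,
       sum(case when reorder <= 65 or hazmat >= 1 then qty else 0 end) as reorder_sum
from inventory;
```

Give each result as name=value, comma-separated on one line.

hazmat_sum=3285, reorder_sum=3285

[hazmat_sum: hazmat >= 1 or aisle in ('D1', 'B1', 'A2')]
bin=E40: ✗
bin=E72: ✓ → 653
bin=E45: ✓ → 474
bin=E93: ✗
bin=E54: ✓ → 468
bin=E67: ✗
bin=E73: ✓ → 625
bin=E97: ✓ → 36
bin=E66: ✓ → 292
bin=E80: ✗
bin=E36: ✓ → 737
hazmat_sum = 653 + 474 + 468 + 625 + 36 + 292 + 737 = 3285
—
[reorder_sum: reorder <= 65 or hazmat >= 1]
bin=E40: ✗
bin=E72: ✓ → 653
bin=E45: ✗
bin=E93: ✓ → 418
bin=E54: ✓ → 468
bin=E67: ✗
bin=E73: ✓ → 625
bin=E97: ✓ → 36
bin=E66: ✓ → 292
bin=E80: ✓ → 793
bin=E36: ✗
reorder_sum = 653 + 418 + 468 + 625 + 36 + 292 + 793 = 3285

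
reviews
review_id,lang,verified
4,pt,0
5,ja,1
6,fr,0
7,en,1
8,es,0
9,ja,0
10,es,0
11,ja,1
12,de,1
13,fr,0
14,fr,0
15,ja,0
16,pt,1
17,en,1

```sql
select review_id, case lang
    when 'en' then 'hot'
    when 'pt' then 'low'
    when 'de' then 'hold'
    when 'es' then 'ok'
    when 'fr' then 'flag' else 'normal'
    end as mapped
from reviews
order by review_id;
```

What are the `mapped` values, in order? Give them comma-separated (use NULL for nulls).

low, normal, flag, hot, ok, normal, ok, normal, hold, flag, flag, normal, low, hot

review_id=4: lang='pt' → low
review_id=5: ELSE → normal
review_id=6: lang='fr' → flag
review_id=7: lang='en' → hot
review_id=8: lang='es' → ok
review_id=9: ELSE → normal
review_id=10: lang='es' → ok
review_id=11: ELSE → normal
review_id=12: lang='de' → hold
review_id=13: lang='fr' → flag
review_id=14: lang='fr' → flag
review_id=15: ELSE → normal
review_id=16: lang='pt' → low
review_id=17: lang='en' → hot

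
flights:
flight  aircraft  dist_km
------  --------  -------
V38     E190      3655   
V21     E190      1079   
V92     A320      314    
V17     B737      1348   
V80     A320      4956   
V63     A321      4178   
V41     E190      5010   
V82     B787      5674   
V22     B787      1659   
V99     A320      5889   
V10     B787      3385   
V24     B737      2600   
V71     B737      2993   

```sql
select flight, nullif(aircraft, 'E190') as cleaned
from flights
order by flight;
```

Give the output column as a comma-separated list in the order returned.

flight=V10: aircraft=B787 vs E190: differ → B787
flight=V17: aircraft=B737 vs E190: differ → B737
flight=V21: aircraft=E190 vs E190: equal → NULL
flight=V22: aircraft=B787 vs E190: differ → B787
flight=V24: aircraft=B737 vs E190: differ → B737
flight=V38: aircraft=E190 vs E190: equal → NULL
flight=V41: aircraft=E190 vs E190: equal → NULL
flight=V63: aircraft=A321 vs E190: differ → A321
flight=V71: aircraft=B737 vs E190: differ → B737
flight=V80: aircraft=A320 vs E190: differ → A320
flight=V82: aircraft=B787 vs E190: differ → B787
flight=V92: aircraft=A320 vs E190: differ → A320
flight=V99: aircraft=A320 vs E190: differ → A320

B787, B737, NULL, B787, B737, NULL, NULL, A321, B737, A320, B787, A320, A320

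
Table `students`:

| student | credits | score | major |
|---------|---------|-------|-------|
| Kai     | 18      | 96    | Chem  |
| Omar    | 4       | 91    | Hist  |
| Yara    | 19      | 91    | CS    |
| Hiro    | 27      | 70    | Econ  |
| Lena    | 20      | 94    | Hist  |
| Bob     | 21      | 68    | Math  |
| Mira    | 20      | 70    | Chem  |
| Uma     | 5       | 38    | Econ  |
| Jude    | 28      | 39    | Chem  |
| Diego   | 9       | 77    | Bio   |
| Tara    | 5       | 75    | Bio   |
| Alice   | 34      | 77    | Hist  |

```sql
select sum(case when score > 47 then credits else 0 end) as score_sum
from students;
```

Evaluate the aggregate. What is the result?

student=Kai: ✓ → 18
student=Omar: ✓ → 4
student=Yara: ✓ → 19
student=Hiro: ✓ → 27
student=Lena: ✓ → 20
student=Bob: ✓ → 21
student=Mira: ✓ → 20
student=Uma: ✗
student=Jude: ✗
student=Diego: ✓ → 9
student=Tara: ✓ → 5
student=Alice: ✓ → 34
score_sum = 18 + 4 + 19 + 27 + 20 + 21 + 20 + 9 + 5 + 34 = 177

177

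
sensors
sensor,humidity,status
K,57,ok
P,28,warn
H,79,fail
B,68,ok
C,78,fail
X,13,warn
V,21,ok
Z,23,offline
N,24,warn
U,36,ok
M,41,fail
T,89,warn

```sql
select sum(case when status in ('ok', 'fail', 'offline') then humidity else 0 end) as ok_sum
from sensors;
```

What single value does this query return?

sensor=K: ✓ → 57
sensor=P: ✗
sensor=H: ✓ → 79
sensor=B: ✓ → 68
sensor=C: ✓ → 78
sensor=X: ✗
sensor=V: ✓ → 21
sensor=Z: ✓ → 23
sensor=N: ✗
sensor=U: ✓ → 36
sensor=M: ✓ → 41
sensor=T: ✗
ok_sum = 57 + 79 + 68 + 78 + 21 + 23 + 36 + 41 = 403

403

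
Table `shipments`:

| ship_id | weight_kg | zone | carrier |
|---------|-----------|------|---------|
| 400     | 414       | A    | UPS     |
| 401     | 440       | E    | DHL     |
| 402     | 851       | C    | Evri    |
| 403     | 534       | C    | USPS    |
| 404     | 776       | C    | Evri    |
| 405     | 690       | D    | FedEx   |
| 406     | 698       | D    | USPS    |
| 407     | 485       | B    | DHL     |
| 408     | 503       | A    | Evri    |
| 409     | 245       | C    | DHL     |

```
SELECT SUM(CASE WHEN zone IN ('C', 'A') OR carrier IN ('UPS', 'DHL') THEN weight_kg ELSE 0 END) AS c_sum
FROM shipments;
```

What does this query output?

4248

ship_id=400: ✓ → 414
ship_id=401: ✓ → 440
ship_id=402: ✓ → 851
ship_id=403: ✓ → 534
ship_id=404: ✓ → 776
ship_id=405: ✗
ship_id=406: ✗
ship_id=407: ✓ → 485
ship_id=408: ✓ → 503
ship_id=409: ✓ → 245
c_sum = 414 + 440 + 851 + 534 + 776 + 485 + 503 + 245 = 4248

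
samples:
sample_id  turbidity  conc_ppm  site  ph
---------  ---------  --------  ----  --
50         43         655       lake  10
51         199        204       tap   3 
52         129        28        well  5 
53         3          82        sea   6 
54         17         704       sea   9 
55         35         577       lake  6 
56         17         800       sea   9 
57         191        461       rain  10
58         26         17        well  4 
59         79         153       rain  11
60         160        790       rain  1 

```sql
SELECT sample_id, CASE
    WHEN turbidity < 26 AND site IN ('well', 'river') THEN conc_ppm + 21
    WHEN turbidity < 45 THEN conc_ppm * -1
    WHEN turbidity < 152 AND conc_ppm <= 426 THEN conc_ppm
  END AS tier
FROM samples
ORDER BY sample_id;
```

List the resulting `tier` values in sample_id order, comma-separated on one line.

-655, NULL, 28, -82, -704, -577, -800, NULL, -17, 153, NULL

sample_id=50: turbidity < 45 → -655
sample_id=51: (no match → NULL) → NULL
sample_id=52: turbidity < 152 AND conc_ppm <= 426 → 28
sample_id=53: turbidity < 45 → -82
sample_id=54: turbidity < 45 → -704
sample_id=55: turbidity < 45 → -577
sample_id=56: turbidity < 45 → -800
sample_id=57: (no match → NULL) → NULL
sample_id=58: turbidity < 45 → -17
sample_id=59: turbidity < 152 AND conc_ppm <= 426 → 153
sample_id=60: (no match → NULL) → NULL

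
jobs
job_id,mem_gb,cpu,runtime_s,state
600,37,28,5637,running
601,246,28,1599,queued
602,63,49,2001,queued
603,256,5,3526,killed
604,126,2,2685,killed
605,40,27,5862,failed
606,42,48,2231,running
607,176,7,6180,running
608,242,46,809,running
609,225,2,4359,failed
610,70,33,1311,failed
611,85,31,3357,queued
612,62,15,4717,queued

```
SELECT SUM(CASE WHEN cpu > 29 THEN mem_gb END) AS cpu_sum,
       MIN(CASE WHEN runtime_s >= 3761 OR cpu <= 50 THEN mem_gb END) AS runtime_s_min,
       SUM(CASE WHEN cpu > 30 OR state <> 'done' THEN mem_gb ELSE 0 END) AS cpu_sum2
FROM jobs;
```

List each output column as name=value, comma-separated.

cpu_sum=502, runtime_s_min=37, cpu_sum2=1670

[cpu_sum: cpu > 29]
job_id=600: ✗
job_id=601: ✗
job_id=602: ✓ → 63
job_id=603: ✗
job_id=604: ✗
job_id=605: ✗
job_id=606: ✓ → 42
job_id=607: ✗
job_id=608: ✓ → 242
job_id=609: ✗
job_id=610: ✓ → 70
job_id=611: ✓ → 85
job_id=612: ✗
cpu_sum = 63 + 42 + 242 + 70 + 85 = 502
—
[runtime_s_min: runtime_s >= 3761 OR cpu <= 50]
job_id=600: ✓ → 37
job_id=601: ✓ → 246
job_id=602: ✓ → 63
job_id=603: ✓ → 256
job_id=604: ✓ → 126
job_id=605: ✓ → 40
job_id=606: ✓ → 42
job_id=607: ✓ → 176
job_id=608: ✓ → 242
job_id=609: ✓ → 225
job_id=610: ✓ → 70
job_id=611: ✓ → 85
job_id=612: ✓ → 62
runtime_s_min = MIN(37, 246, 63, 256, 126, 40, 42, 176, 242, 225, 70, 85, 62) = 37
—
[cpu_sum2: cpu > 30 OR state <> 'done']
job_id=600: ✓ → 37
job_id=601: ✓ → 246
job_id=602: ✓ → 63
job_id=603: ✓ → 256
job_id=604: ✓ → 126
job_id=605: ✓ → 40
job_id=606: ✓ → 42
job_id=607: ✓ → 176
job_id=608: ✓ → 242
job_id=609: ✓ → 225
job_id=610: ✓ → 70
job_id=611: ✓ → 85
job_id=612: ✓ → 62
cpu_sum2 = 37 + 246 + 63 + 256 + 126 + 40 + 42 + 176 + 242 + 225 + 70 + 85 + 62 = 1670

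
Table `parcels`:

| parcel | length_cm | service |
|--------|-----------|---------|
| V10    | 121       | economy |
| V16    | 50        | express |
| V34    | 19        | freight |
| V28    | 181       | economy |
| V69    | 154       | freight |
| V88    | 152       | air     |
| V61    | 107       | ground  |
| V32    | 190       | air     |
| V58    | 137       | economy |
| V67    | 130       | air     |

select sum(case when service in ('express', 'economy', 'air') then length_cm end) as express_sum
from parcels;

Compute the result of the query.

961

parcel=V10: ✓ → 121
parcel=V16: ✓ → 50
parcel=V34: ✗
parcel=V28: ✓ → 181
parcel=V69: ✗
parcel=V88: ✓ → 152
parcel=V61: ✗
parcel=V32: ✓ → 190
parcel=V58: ✓ → 137
parcel=V67: ✓ → 130
express_sum = 121 + 50 + 181 + 152 + 190 + 137 + 130 = 961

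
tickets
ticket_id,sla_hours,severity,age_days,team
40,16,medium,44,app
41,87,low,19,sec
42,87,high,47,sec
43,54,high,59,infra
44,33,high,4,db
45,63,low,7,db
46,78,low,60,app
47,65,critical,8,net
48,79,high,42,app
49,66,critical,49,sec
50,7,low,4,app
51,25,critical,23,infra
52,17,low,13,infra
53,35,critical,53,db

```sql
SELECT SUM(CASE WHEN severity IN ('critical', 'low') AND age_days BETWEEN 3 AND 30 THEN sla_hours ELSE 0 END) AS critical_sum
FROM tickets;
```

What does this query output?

264

ticket_id=40: ✗
ticket_id=41: ✓ → 87
ticket_id=42: ✗
ticket_id=43: ✗
ticket_id=44: ✗
ticket_id=45: ✓ → 63
ticket_id=46: ✗
ticket_id=47: ✓ → 65
ticket_id=48: ✗
ticket_id=49: ✗
ticket_id=50: ✓ → 7
ticket_id=51: ✓ → 25
ticket_id=52: ✓ → 17
ticket_id=53: ✗
critical_sum = 87 + 63 + 65 + 7 + 25 + 17 = 264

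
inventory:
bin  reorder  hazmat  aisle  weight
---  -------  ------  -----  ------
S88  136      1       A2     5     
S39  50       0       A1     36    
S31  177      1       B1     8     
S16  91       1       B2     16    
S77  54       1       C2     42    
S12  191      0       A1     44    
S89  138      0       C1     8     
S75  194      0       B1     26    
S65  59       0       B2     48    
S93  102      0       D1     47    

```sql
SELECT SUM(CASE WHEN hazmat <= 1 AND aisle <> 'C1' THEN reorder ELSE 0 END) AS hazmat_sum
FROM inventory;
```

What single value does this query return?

bin=S88: ✓ → 136
bin=S39: ✓ → 50
bin=S31: ✓ → 177
bin=S16: ✓ → 91
bin=S77: ✓ → 54
bin=S12: ✓ → 191
bin=S89: ✗
bin=S75: ✓ → 194
bin=S65: ✓ → 59
bin=S93: ✓ → 102
hazmat_sum = 136 + 50 + 177 + 91 + 54 + 191 + 194 + 59 + 102 = 1054

1054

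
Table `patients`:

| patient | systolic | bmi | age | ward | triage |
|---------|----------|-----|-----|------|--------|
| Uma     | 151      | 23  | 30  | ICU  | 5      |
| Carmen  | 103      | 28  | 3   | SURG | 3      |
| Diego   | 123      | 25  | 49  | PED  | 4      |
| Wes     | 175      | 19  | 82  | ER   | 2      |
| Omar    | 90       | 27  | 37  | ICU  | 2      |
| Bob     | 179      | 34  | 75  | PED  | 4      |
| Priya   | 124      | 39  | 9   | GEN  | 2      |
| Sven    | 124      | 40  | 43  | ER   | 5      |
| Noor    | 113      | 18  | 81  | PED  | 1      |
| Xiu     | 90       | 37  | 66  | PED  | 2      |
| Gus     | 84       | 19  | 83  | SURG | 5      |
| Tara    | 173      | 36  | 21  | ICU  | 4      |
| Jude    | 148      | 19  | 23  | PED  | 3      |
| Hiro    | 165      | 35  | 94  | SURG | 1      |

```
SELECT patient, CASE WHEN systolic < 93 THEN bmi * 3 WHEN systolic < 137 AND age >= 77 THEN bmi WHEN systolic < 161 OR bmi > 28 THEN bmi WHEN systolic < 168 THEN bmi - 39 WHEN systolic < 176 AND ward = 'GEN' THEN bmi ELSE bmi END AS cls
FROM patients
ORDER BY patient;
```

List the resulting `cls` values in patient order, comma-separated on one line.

34, 28, 25, 57, 35, 19, 18, 81, 39, 40, 36, 23, 19, 111

patient=Bob: systolic < 161 OR bmi > 28 → 34
patient=Carmen: systolic < 161 OR bmi > 28 → 28
patient=Diego: systolic < 161 OR bmi > 28 → 25
patient=Gus: systolic < 93 → 57
patient=Hiro: systolic < 161 OR bmi > 28 → 35
patient=Jude: systolic < 161 OR bmi > 28 → 19
patient=Noor: systolic < 137 AND age >= 77 → 18
patient=Omar: systolic < 93 → 81
patient=Priya: systolic < 161 OR bmi > 28 → 39
patient=Sven: systolic < 161 OR bmi > 28 → 40
patient=Tara: systolic < 161 OR bmi > 28 → 36
patient=Uma: systolic < 161 OR bmi > 28 → 23
patient=Wes: ELSE → 19
patient=Xiu: systolic < 93 → 111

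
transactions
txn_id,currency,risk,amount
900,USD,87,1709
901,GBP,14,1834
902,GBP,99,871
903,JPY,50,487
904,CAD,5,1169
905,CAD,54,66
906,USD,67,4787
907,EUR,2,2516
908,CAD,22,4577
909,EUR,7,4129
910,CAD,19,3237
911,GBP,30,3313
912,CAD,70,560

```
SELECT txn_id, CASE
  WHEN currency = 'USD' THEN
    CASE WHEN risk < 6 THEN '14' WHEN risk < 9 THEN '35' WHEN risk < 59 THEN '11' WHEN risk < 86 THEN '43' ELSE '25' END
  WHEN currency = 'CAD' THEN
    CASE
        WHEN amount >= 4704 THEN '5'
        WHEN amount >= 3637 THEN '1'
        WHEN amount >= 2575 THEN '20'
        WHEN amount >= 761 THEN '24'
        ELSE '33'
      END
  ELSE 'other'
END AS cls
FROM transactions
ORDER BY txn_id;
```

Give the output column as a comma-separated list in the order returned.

25, other, other, other, 24, 33, 43, other, 1, other, 20, other, 33

txn_id=900: currency='USD' → inner[ELSE] → 25
txn_id=901: currency='GBP' → outer ELSE → other
txn_id=902: currency='GBP' → outer ELSE → other
txn_id=903: currency='JPY' → outer ELSE → other
txn_id=904: currency='CAD' → inner[amount >= 761] → 24
txn_id=905: currency='CAD' → inner[ELSE] → 33
txn_id=906: currency='USD' → inner[risk < 86] → 43
txn_id=907: currency='EUR' → outer ELSE → other
txn_id=908: currency='CAD' → inner[amount >= 3637] → 1
txn_id=909: currency='EUR' → outer ELSE → other
txn_id=910: currency='CAD' → inner[amount >= 2575] → 20
txn_id=911: currency='GBP' → outer ELSE → other
txn_id=912: currency='CAD' → inner[ELSE] → 33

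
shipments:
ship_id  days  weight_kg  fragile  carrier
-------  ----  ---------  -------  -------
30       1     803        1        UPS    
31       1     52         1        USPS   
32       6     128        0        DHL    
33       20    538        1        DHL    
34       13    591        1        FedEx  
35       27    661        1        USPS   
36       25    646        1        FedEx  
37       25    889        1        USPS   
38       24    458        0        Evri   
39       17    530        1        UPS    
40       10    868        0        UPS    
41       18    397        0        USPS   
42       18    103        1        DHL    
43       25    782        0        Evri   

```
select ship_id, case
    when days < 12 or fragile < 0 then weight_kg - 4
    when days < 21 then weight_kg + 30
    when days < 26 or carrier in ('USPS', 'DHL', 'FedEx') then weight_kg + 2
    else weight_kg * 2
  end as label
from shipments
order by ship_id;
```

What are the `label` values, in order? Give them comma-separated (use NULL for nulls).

ship_id=30: days < 12 or fragile < 0 → 799
ship_id=31: days < 12 or fragile < 0 → 48
ship_id=32: days < 12 or fragile < 0 → 124
ship_id=33: days < 21 → 568
ship_id=34: days < 21 → 621
ship_id=35: days < 26 or carrier in ('USPS', 'DHL', 'FedEx') → 663
ship_id=36: days < 26 or carrier in ('USPS', 'DHL', 'FedEx') → 648
ship_id=37: days < 26 or carrier in ('USPS', 'DHL', 'FedEx') → 891
ship_id=38: days < 26 or carrier in ('USPS', 'DHL', 'FedEx') → 460
ship_id=39: days < 21 → 560
ship_id=40: days < 12 or fragile < 0 → 864
ship_id=41: days < 21 → 427
ship_id=42: days < 21 → 133
ship_id=43: days < 26 or carrier in ('USPS', 'DHL', 'FedEx') → 784

799, 48, 124, 568, 621, 663, 648, 891, 460, 560, 864, 427, 133, 784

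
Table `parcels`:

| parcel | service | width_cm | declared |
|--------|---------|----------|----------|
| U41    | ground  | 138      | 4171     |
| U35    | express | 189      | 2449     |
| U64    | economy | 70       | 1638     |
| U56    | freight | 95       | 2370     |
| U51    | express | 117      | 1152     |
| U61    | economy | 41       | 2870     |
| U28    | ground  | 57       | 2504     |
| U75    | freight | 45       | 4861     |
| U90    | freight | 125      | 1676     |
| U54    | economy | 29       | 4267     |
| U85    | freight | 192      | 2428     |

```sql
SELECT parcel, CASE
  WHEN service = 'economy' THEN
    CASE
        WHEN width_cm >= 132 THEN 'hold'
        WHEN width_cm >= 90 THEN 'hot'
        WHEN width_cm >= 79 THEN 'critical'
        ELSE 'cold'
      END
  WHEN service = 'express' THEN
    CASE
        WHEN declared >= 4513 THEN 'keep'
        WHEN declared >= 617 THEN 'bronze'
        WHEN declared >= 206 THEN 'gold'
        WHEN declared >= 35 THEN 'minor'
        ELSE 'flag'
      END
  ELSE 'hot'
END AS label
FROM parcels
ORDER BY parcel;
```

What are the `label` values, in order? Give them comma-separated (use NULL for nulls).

parcel=U28: service='ground' → outer ELSE → hot
parcel=U35: service='express' → inner[declared >= 617] → bronze
parcel=U41: service='ground' → outer ELSE → hot
parcel=U51: service='express' → inner[declared >= 617] → bronze
parcel=U54: service='economy' → inner[ELSE] → cold
parcel=U56: service='freight' → outer ELSE → hot
parcel=U61: service='economy' → inner[ELSE] → cold
parcel=U64: service='economy' → inner[ELSE] → cold
parcel=U75: service='freight' → outer ELSE → hot
parcel=U85: service='freight' → outer ELSE → hot
parcel=U90: service='freight' → outer ELSE → hot

hot, bronze, hot, bronze, cold, hot, cold, cold, hot, hot, hot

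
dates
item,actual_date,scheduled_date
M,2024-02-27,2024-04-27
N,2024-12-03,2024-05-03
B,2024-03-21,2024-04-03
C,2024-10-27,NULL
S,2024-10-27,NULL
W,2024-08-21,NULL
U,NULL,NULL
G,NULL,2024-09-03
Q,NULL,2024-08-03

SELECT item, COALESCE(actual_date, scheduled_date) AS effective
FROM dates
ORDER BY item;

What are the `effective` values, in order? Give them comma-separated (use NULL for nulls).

2024-03-21, 2024-10-27, 2024-09-03, 2024-02-27, 2024-12-03, 2024-08-03, 2024-10-27, NULL, 2024-08-21

item=B: actual_date=2024-03-21 → 2024-03-21
item=C: actual_date=2024-10-27 → 2024-10-27
item=G: actual_date=NULL, scheduled_date=2024-09-03 → 2024-09-03
item=M: actual_date=2024-02-27 → 2024-02-27
item=N: actual_date=2024-12-03 → 2024-12-03
item=Q: actual_date=NULL, scheduled_date=2024-08-03 → 2024-08-03
item=S: actual_date=2024-10-27 → 2024-10-27
item=U: actual_date=NULL, scheduled_date=NULL (all NULL) → NULL
item=W: actual_date=2024-08-21 → 2024-08-21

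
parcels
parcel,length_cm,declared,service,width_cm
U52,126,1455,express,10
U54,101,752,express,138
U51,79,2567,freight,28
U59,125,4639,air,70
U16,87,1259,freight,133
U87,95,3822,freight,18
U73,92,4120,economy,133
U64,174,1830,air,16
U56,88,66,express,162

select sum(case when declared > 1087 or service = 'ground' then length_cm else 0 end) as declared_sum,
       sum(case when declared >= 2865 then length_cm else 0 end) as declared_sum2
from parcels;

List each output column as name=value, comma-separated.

declared_sum=778, declared_sum2=312

[declared_sum: declared > 1087 or service = 'ground']
parcel=U52: ✓ → 126
parcel=U54: ✗
parcel=U51: ✓ → 79
parcel=U59: ✓ → 125
parcel=U16: ✓ → 87
parcel=U87: ✓ → 95
parcel=U73: ✓ → 92
parcel=U64: ✓ → 174
parcel=U56: ✗
declared_sum = 126 + 79 + 125 + 87 + 95 + 92 + 174 = 778
—
[declared_sum2: declared >= 2865]
parcel=U52: ✗
parcel=U54: ✗
parcel=U51: ✗
parcel=U59: ✓ → 125
parcel=U16: ✗
parcel=U87: ✓ → 95
parcel=U73: ✓ → 92
parcel=U64: ✗
parcel=U56: ✗
declared_sum2 = 125 + 95 + 92 = 312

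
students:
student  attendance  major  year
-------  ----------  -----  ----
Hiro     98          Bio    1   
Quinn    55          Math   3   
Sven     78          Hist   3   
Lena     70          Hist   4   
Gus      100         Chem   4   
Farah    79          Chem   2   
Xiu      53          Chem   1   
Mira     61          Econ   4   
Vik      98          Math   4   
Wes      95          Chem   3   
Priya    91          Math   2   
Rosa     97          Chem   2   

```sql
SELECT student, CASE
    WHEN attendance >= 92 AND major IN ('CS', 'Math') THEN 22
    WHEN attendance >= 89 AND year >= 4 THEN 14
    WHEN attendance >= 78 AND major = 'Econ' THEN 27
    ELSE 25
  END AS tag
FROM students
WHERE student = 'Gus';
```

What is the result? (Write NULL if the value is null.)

student = Gus: attendance=100, major=Chem, year=4.
attendance >= 92 AND major IN ('CS', 'Math') → false
attendance >= 89 AND year >= 4 → true → 14

14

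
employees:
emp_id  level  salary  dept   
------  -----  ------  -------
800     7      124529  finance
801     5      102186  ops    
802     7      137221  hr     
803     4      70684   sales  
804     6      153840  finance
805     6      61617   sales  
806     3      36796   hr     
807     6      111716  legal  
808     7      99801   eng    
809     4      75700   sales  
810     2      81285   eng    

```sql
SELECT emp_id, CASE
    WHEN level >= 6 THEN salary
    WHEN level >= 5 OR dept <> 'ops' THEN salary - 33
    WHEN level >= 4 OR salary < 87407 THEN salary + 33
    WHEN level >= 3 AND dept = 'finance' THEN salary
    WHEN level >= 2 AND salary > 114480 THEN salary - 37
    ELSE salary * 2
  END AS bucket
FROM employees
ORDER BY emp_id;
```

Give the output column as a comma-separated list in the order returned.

124529, 102153, 137221, 70651, 153840, 61617, 36763, 111716, 99801, 75667, 81252

emp_id=800: level >= 6 → 124529
emp_id=801: level >= 5 OR dept <> 'ops' → 102153
emp_id=802: level >= 6 → 137221
emp_id=803: level >= 5 OR dept <> 'ops' → 70651
emp_id=804: level >= 6 → 153840
emp_id=805: level >= 6 → 61617
emp_id=806: level >= 5 OR dept <> 'ops' → 36763
emp_id=807: level >= 6 → 111716
emp_id=808: level >= 6 → 99801
emp_id=809: level >= 5 OR dept <> 'ops' → 75667
emp_id=810: level >= 5 OR dept <> 'ops' → 81252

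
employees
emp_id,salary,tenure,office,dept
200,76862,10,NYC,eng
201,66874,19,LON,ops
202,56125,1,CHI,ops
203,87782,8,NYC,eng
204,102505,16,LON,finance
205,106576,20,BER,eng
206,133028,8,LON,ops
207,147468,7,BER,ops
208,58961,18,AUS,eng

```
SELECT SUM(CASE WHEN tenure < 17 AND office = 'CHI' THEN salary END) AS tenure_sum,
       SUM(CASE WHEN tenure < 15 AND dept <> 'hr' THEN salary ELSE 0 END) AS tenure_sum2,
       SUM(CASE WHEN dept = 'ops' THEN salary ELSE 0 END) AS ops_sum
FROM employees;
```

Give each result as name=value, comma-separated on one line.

tenure_sum=56125, tenure_sum2=501265, ops_sum=403495

[tenure_sum: tenure < 17 AND office = 'CHI']
emp_id=200: ✗
emp_id=201: ✗
emp_id=202: ✓ → 56125
emp_id=203: ✗
emp_id=204: ✗
emp_id=205: ✗
emp_id=206: ✗
emp_id=207: ✗
emp_id=208: ✗
tenure_sum = 56125
—
[tenure_sum2: tenure < 15 AND dept <> 'hr']
emp_id=200: ✓ → 76862
emp_id=201: ✗
emp_id=202: ✓ → 56125
emp_id=203: ✓ → 87782
emp_id=204: ✗
emp_id=205: ✗
emp_id=206: ✓ → 133028
emp_id=207: ✓ → 147468
emp_id=208: ✗
tenure_sum2 = 76862 + 56125 + 87782 + 133028 + 147468 = 501265
—
[ops_sum: dept = 'ops']
emp_id=200: ✗
emp_id=201: ✓ → 66874
emp_id=202: ✓ → 56125
emp_id=203: ✗
emp_id=204: ✗
emp_id=205: ✗
emp_id=206: ✓ → 133028
emp_id=207: ✓ → 147468
emp_id=208: ✗
ops_sum = 66874 + 56125 + 133028 + 147468 = 403495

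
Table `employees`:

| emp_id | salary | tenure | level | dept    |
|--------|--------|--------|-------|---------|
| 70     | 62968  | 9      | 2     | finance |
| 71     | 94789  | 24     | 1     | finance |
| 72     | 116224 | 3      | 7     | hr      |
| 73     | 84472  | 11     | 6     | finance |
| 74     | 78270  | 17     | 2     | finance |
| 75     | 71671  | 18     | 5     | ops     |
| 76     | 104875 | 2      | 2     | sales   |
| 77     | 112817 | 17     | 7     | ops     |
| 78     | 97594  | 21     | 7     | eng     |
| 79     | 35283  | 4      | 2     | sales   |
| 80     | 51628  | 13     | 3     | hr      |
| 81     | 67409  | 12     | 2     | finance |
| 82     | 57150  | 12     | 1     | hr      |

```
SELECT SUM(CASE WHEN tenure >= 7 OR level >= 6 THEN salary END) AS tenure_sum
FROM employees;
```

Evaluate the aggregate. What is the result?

894992

emp_id=70: ✓ → 62968
emp_id=71: ✓ → 94789
emp_id=72: ✓ → 116224
emp_id=73: ✓ → 84472
emp_id=74: ✓ → 78270
emp_id=75: ✓ → 71671
emp_id=76: ✗
emp_id=77: ✓ → 112817
emp_id=78: ✓ → 97594
emp_id=79: ✗
emp_id=80: ✓ → 51628
emp_id=81: ✓ → 67409
emp_id=82: ✓ → 57150
tenure_sum = 62968 + 94789 + 116224 + 84472 + 78270 + 71671 + 112817 + 97594 + 51628 + 67409 + 57150 = 894992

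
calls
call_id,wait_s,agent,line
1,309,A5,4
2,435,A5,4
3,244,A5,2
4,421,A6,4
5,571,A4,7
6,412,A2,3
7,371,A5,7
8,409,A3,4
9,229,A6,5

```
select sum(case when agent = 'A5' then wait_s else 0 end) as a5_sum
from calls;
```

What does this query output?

call_id=1: ✓ → 309
call_id=2: ✓ → 435
call_id=3: ✓ → 244
call_id=4: ✗
call_id=5: ✗
call_id=6: ✗
call_id=7: ✓ → 371
call_id=8: ✗
call_id=9: ✗
a5_sum = 309 + 435 + 244 + 371 = 1359

1359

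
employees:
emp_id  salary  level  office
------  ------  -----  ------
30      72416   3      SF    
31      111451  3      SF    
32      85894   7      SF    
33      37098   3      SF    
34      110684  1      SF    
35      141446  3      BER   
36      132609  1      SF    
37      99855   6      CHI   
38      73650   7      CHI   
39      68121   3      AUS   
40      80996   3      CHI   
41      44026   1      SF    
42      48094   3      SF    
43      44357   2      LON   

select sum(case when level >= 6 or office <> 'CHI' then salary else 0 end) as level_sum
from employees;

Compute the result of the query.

emp_id=30: ✓ → 72416
emp_id=31: ✓ → 111451
emp_id=32: ✓ → 85894
emp_id=33: ✓ → 37098
emp_id=34: ✓ → 110684
emp_id=35: ✓ → 141446
emp_id=36: ✓ → 132609
emp_id=37: ✓ → 99855
emp_id=38: ✓ → 73650
emp_id=39: ✓ → 68121
emp_id=40: ✗
emp_id=41: ✓ → 44026
emp_id=42: ✓ → 48094
emp_id=43: ✓ → 44357
level_sum = 72416 + 111451 + 85894 + 37098 + 110684 + 141446 + 132609 + 99855 + 73650 + 68121 + 44026 + 48094 + 44357 = 1069701

1069701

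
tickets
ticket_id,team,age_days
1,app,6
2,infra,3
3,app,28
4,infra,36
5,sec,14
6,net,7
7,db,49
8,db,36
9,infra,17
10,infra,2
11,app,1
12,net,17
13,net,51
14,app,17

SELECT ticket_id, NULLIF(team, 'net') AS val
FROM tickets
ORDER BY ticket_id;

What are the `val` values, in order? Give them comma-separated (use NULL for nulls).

app, infra, app, infra, sec, NULL, db, db, infra, infra, app, NULL, NULL, app

ticket_id=1: team=app vs net: differ → app
ticket_id=2: team=infra vs net: differ → infra
ticket_id=3: team=app vs net: differ → app
ticket_id=4: team=infra vs net: differ → infra
ticket_id=5: team=sec vs net: differ → sec
ticket_id=6: team=net vs net: equal → NULL
ticket_id=7: team=db vs net: differ → db
ticket_id=8: team=db vs net: differ → db
ticket_id=9: team=infra vs net: differ → infra
ticket_id=10: team=infra vs net: differ → infra
ticket_id=11: team=app vs net: differ → app
ticket_id=12: team=net vs net: equal → NULL
ticket_id=13: team=net vs net: equal → NULL
ticket_id=14: team=app vs net: differ → app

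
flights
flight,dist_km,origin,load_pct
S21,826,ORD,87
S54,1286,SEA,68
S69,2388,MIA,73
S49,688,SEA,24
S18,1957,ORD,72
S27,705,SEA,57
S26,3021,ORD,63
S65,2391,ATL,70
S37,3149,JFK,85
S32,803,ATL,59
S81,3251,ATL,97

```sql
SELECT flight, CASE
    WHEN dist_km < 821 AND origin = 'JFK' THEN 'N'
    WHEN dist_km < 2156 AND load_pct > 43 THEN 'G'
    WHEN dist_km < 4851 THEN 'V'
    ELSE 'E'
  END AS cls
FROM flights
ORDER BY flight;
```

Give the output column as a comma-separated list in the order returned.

G, G, V, G, G, V, V, G, V, V, V

flight=S18: dist_km < 2156 AND load_pct > 43 → G
flight=S21: dist_km < 2156 AND load_pct > 43 → G
flight=S26: dist_km < 4851 → V
flight=S27: dist_km < 2156 AND load_pct > 43 → G
flight=S32: dist_km < 2156 AND load_pct > 43 → G
flight=S37: dist_km < 4851 → V
flight=S49: dist_km < 4851 → V
flight=S54: dist_km < 2156 AND load_pct > 43 → G
flight=S65: dist_km < 4851 → V
flight=S69: dist_km < 4851 → V
flight=S81: dist_km < 4851 → V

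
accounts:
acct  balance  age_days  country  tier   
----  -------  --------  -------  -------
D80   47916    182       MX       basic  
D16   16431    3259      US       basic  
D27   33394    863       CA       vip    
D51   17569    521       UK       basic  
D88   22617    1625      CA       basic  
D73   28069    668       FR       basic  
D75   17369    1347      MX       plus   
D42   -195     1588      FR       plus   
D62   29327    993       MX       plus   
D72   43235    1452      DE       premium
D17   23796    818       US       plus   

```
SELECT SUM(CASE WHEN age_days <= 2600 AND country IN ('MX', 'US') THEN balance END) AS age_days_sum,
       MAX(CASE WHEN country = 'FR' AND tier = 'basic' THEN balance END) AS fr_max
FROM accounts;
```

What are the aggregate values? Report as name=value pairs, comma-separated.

age_days_sum=118408, fr_max=28069

[age_days_sum: age_days <= 2600 AND country IN ('MX', 'US')]
acct=D80: ✓ → 47916
acct=D16: ✗
acct=D27: ✗
acct=D51: ✗
acct=D88: ✗
acct=D73: ✗
acct=D75: ✓ → 17369
acct=D42: ✗
acct=D62: ✓ → 29327
acct=D72: ✗
acct=D17: ✓ → 23796
age_days_sum = 47916 + 17369 + 29327 + 23796 = 118408
—
[fr_max: country = 'FR' AND tier = 'basic']
acct=D80: ✗
acct=D16: ✗
acct=D27: ✗
acct=D51: ✗
acct=D88: ✗
acct=D73: ✓ → 28069
acct=D75: ✗
acct=D42: ✗
acct=D62: ✗
acct=D72: ✗
acct=D17: ✗
fr_max = MAX(28069) = 28069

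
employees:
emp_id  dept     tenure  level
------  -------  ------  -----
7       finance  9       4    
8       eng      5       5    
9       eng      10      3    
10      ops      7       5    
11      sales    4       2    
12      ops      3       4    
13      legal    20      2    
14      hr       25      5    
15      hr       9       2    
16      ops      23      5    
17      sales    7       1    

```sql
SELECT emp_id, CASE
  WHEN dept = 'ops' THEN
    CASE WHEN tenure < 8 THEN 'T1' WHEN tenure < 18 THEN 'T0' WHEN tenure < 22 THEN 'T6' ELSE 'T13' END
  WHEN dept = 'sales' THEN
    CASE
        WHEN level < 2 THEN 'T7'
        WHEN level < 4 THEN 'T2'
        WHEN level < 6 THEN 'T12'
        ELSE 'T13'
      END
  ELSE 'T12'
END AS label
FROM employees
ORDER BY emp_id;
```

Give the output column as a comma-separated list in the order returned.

emp_id=7: dept='finance' → outer ELSE → T12
emp_id=8: dept='eng' → outer ELSE → T12
emp_id=9: dept='eng' → outer ELSE → T12
emp_id=10: dept='ops' → inner[tenure < 8] → T1
emp_id=11: dept='sales' → inner[level < 4] → T2
emp_id=12: dept='ops' → inner[tenure < 8] → T1
emp_id=13: dept='legal' → outer ELSE → T12
emp_id=14: dept='hr' → outer ELSE → T12
emp_id=15: dept='hr' → outer ELSE → T12
emp_id=16: dept='ops' → inner[ELSE] → T13
emp_id=17: dept='sales' → inner[level < 2] → T7

T12, T12, T12, T1, T2, T1, T12, T12, T12, T13, T7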